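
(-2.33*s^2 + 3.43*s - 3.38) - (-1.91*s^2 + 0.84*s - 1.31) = -0.42*s^2 + 2.59*s - 2.07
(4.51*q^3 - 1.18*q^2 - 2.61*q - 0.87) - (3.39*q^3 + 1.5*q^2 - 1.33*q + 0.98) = 1.12*q^3 - 2.68*q^2 - 1.28*q - 1.85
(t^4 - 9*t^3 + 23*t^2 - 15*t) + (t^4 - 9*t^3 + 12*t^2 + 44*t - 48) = 2*t^4 - 18*t^3 + 35*t^2 + 29*t - 48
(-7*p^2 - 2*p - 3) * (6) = -42*p^2 - 12*p - 18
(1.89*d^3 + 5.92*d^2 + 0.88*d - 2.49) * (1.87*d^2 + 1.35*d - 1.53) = 3.5343*d^5 + 13.6219*d^4 + 6.7459*d^3 - 12.5259*d^2 - 4.7079*d + 3.8097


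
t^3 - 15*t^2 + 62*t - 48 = (t - 8)*(t - 6)*(t - 1)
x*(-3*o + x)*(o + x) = -3*o^2*x - 2*o*x^2 + x^3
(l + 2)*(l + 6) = l^2 + 8*l + 12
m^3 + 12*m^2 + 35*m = m*(m + 5)*(m + 7)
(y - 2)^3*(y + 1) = y^4 - 5*y^3 + 6*y^2 + 4*y - 8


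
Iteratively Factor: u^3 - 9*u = (u)*(u^2 - 9) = u*(u - 3)*(u + 3)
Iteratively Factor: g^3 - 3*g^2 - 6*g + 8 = (g - 1)*(g^2 - 2*g - 8) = (g - 4)*(g - 1)*(g + 2)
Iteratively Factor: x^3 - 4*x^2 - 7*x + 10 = (x - 5)*(x^2 + x - 2) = (x - 5)*(x + 2)*(x - 1)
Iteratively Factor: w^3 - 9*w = (w + 3)*(w^2 - 3*w) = w*(w + 3)*(w - 3)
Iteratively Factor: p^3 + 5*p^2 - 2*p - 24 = (p + 4)*(p^2 + p - 6) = (p + 3)*(p + 4)*(p - 2)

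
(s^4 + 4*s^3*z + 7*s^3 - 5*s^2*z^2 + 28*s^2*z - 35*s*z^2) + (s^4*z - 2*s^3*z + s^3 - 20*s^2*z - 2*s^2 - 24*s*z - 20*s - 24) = s^4*z + s^4 + 2*s^3*z + 8*s^3 - 5*s^2*z^2 + 8*s^2*z - 2*s^2 - 35*s*z^2 - 24*s*z - 20*s - 24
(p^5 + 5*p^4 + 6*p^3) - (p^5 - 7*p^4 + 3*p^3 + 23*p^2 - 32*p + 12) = 12*p^4 + 3*p^3 - 23*p^2 + 32*p - 12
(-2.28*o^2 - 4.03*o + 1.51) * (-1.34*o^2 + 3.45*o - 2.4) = 3.0552*o^4 - 2.4658*o^3 - 10.4549*o^2 + 14.8815*o - 3.624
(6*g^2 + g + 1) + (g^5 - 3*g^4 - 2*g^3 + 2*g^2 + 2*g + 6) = g^5 - 3*g^4 - 2*g^3 + 8*g^2 + 3*g + 7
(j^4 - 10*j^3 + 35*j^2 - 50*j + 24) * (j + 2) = j^5 - 8*j^4 + 15*j^3 + 20*j^2 - 76*j + 48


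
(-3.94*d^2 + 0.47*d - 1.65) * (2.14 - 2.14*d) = 8.4316*d^3 - 9.4374*d^2 + 4.5368*d - 3.531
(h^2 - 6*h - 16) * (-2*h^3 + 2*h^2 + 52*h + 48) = -2*h^5 + 14*h^4 + 72*h^3 - 296*h^2 - 1120*h - 768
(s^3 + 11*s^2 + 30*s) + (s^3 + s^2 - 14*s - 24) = 2*s^3 + 12*s^2 + 16*s - 24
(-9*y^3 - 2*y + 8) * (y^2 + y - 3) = -9*y^5 - 9*y^4 + 25*y^3 + 6*y^2 + 14*y - 24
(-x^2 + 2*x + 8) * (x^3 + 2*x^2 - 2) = -x^5 + 12*x^3 + 18*x^2 - 4*x - 16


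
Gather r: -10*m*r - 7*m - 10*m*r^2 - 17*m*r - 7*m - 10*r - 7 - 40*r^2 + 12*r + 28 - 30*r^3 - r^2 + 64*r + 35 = -14*m - 30*r^3 + r^2*(-10*m - 41) + r*(66 - 27*m) + 56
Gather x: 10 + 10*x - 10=10*x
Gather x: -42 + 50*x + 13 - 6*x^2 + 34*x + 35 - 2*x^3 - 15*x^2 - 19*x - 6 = -2*x^3 - 21*x^2 + 65*x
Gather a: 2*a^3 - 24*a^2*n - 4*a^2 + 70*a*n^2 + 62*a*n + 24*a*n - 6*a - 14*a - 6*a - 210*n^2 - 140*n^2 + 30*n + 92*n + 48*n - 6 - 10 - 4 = 2*a^3 + a^2*(-24*n - 4) + a*(70*n^2 + 86*n - 26) - 350*n^2 + 170*n - 20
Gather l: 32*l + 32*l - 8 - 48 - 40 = 64*l - 96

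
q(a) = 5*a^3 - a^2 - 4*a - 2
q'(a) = 15*a^2 - 2*a - 4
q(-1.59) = -18.27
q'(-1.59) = 37.10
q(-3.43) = -201.81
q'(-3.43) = 179.33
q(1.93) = 22.50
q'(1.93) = 48.01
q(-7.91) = -2507.50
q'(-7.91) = 950.34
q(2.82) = 90.90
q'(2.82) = 109.65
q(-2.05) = -41.08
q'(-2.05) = 63.14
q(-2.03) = -39.83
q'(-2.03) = 61.87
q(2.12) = 32.67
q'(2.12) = 59.18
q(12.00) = 8446.00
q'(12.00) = 2132.00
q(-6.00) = -1094.00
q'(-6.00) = 548.00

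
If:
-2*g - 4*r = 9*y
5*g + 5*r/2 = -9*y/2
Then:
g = 3*y/10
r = -12*y/5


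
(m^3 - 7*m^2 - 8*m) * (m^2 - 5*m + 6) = m^5 - 12*m^4 + 33*m^3 - 2*m^2 - 48*m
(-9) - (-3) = -6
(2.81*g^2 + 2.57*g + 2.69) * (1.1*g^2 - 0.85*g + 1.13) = 3.091*g^4 + 0.4385*g^3 + 3.9498*g^2 + 0.6176*g + 3.0397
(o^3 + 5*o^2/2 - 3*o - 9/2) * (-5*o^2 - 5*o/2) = -5*o^5 - 15*o^4 + 35*o^3/4 + 30*o^2 + 45*o/4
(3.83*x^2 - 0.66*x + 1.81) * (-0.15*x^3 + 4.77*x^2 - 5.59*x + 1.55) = -0.5745*x^5 + 18.3681*x^4 - 24.8294*x^3 + 18.2596*x^2 - 11.1409*x + 2.8055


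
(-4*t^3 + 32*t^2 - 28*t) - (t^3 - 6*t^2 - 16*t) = -5*t^3 + 38*t^2 - 12*t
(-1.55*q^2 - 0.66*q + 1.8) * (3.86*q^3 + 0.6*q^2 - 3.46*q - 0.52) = -5.983*q^5 - 3.4776*q^4 + 11.915*q^3 + 4.1696*q^2 - 5.8848*q - 0.936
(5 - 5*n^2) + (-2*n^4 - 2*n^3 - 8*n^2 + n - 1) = -2*n^4 - 2*n^3 - 13*n^2 + n + 4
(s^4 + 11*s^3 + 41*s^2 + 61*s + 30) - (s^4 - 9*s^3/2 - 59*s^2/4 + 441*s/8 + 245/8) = 31*s^3/2 + 223*s^2/4 + 47*s/8 - 5/8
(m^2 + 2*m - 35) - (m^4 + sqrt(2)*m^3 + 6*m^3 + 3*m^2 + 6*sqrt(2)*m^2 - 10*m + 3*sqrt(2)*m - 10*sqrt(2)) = -m^4 - 6*m^3 - sqrt(2)*m^3 - 6*sqrt(2)*m^2 - 2*m^2 - 3*sqrt(2)*m + 12*m - 35 + 10*sqrt(2)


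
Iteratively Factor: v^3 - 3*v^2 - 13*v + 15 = (v + 3)*(v^2 - 6*v + 5) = (v - 1)*(v + 3)*(v - 5)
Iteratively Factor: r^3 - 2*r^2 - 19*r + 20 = (r - 5)*(r^2 + 3*r - 4) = (r - 5)*(r + 4)*(r - 1)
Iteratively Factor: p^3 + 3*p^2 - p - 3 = (p + 1)*(p^2 + 2*p - 3) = (p + 1)*(p + 3)*(p - 1)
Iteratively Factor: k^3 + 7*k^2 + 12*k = (k + 3)*(k^2 + 4*k) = (k + 3)*(k + 4)*(k)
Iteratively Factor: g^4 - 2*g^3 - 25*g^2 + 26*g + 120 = (g + 4)*(g^3 - 6*g^2 - g + 30) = (g - 5)*(g + 4)*(g^2 - g - 6) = (g - 5)*(g - 3)*(g + 4)*(g + 2)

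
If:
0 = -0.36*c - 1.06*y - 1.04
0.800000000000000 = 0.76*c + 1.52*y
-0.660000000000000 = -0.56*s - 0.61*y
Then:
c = 9.40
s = 5.72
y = -4.17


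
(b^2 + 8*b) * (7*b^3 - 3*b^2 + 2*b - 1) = 7*b^5 + 53*b^4 - 22*b^3 + 15*b^2 - 8*b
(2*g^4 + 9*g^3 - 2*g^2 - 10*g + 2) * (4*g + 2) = 8*g^5 + 40*g^4 + 10*g^3 - 44*g^2 - 12*g + 4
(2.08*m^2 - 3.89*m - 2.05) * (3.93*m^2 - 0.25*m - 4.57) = 8.1744*m^4 - 15.8077*m^3 - 16.5896*m^2 + 18.2898*m + 9.3685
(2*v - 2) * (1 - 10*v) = -20*v^2 + 22*v - 2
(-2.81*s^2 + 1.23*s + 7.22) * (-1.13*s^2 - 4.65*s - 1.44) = 3.1753*s^4 + 11.6766*s^3 - 9.8317*s^2 - 35.3442*s - 10.3968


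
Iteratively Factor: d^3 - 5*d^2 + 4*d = (d)*(d^2 - 5*d + 4) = d*(d - 4)*(d - 1)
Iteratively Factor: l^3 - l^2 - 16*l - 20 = (l + 2)*(l^2 - 3*l - 10) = (l + 2)^2*(l - 5)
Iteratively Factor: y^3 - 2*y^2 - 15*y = (y)*(y^2 - 2*y - 15) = y*(y - 5)*(y + 3)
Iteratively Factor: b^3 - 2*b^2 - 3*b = (b)*(b^2 - 2*b - 3) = b*(b - 3)*(b + 1)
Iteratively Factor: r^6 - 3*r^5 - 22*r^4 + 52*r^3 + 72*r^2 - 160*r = (r + 4)*(r^5 - 7*r^4 + 6*r^3 + 28*r^2 - 40*r) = (r + 2)*(r + 4)*(r^4 - 9*r^3 + 24*r^2 - 20*r) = (r - 2)*(r + 2)*(r + 4)*(r^3 - 7*r^2 + 10*r) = (r - 2)^2*(r + 2)*(r + 4)*(r^2 - 5*r) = (r - 5)*(r - 2)^2*(r + 2)*(r + 4)*(r)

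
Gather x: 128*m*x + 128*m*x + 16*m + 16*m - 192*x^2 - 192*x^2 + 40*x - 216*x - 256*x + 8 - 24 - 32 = 32*m - 384*x^2 + x*(256*m - 432) - 48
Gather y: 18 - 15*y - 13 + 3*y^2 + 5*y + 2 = 3*y^2 - 10*y + 7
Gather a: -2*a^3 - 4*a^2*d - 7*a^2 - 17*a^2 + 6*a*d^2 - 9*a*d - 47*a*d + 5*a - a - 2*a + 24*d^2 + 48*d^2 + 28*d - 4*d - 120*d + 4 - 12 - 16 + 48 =-2*a^3 + a^2*(-4*d - 24) + a*(6*d^2 - 56*d + 2) + 72*d^2 - 96*d + 24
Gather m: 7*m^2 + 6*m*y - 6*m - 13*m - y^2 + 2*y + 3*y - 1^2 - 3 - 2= 7*m^2 + m*(6*y - 19) - y^2 + 5*y - 6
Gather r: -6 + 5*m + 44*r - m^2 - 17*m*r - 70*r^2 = -m^2 + 5*m - 70*r^2 + r*(44 - 17*m) - 6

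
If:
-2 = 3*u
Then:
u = -2/3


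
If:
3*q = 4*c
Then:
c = 3*q/4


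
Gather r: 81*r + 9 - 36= 81*r - 27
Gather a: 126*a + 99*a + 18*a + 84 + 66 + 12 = 243*a + 162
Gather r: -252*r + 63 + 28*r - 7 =56 - 224*r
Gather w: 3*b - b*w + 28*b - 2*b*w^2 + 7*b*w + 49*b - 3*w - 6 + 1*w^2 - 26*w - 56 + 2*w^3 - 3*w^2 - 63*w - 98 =80*b + 2*w^3 + w^2*(-2*b - 2) + w*(6*b - 92) - 160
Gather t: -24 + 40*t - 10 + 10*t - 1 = 50*t - 35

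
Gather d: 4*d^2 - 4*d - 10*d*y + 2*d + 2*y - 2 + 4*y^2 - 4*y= 4*d^2 + d*(-10*y - 2) + 4*y^2 - 2*y - 2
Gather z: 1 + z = z + 1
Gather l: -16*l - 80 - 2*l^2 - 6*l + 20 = -2*l^2 - 22*l - 60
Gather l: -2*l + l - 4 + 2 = -l - 2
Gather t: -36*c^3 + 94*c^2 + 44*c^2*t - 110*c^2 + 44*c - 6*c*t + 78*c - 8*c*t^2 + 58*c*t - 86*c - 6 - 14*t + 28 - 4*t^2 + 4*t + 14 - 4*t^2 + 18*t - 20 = -36*c^3 - 16*c^2 + 36*c + t^2*(-8*c - 8) + t*(44*c^2 + 52*c + 8) + 16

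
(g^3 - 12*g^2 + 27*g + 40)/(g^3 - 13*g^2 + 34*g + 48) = (g - 5)/(g - 6)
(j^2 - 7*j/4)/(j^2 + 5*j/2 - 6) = j*(4*j - 7)/(2*(2*j^2 + 5*j - 12))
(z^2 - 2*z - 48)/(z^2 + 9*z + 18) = (z - 8)/(z + 3)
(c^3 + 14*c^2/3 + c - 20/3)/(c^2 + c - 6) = (c^3 + 14*c^2/3 + c - 20/3)/(c^2 + c - 6)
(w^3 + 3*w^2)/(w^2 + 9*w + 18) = w^2/(w + 6)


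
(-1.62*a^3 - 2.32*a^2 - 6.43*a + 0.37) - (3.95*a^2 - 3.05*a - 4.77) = -1.62*a^3 - 6.27*a^2 - 3.38*a + 5.14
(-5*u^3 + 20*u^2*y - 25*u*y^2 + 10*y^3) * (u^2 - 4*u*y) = -5*u^5 + 40*u^4*y - 105*u^3*y^2 + 110*u^2*y^3 - 40*u*y^4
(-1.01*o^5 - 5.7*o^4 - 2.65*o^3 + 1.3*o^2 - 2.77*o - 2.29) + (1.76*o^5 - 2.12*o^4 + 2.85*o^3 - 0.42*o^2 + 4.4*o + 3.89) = 0.75*o^5 - 7.82*o^4 + 0.2*o^3 + 0.88*o^2 + 1.63*o + 1.6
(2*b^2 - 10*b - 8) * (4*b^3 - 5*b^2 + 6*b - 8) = 8*b^5 - 50*b^4 + 30*b^3 - 36*b^2 + 32*b + 64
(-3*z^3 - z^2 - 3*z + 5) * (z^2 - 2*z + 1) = -3*z^5 + 5*z^4 - 4*z^3 + 10*z^2 - 13*z + 5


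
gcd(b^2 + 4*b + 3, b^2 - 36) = 1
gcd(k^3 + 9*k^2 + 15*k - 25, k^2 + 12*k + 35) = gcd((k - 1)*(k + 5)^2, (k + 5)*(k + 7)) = k + 5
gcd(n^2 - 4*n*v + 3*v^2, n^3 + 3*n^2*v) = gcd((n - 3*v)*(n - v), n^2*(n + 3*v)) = 1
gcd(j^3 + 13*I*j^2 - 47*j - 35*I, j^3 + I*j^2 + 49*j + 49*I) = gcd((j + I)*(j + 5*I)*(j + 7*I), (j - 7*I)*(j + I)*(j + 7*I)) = j^2 + 8*I*j - 7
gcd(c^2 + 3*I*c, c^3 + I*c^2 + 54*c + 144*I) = c + 3*I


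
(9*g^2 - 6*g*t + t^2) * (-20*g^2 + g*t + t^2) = -180*g^4 + 129*g^3*t - 17*g^2*t^2 - 5*g*t^3 + t^4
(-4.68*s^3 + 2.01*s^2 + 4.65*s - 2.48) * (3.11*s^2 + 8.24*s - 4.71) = -14.5548*s^5 - 32.3121*s^4 + 53.0667*s^3 + 21.1361*s^2 - 42.3367*s + 11.6808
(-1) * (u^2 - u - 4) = -u^2 + u + 4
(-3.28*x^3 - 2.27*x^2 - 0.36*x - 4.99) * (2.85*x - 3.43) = -9.348*x^4 + 4.7809*x^3 + 6.7601*x^2 - 12.9867*x + 17.1157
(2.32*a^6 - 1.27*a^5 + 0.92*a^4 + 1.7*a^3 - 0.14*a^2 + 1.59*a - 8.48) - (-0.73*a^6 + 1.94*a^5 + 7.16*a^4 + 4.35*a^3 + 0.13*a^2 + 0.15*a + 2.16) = 3.05*a^6 - 3.21*a^5 - 6.24*a^4 - 2.65*a^3 - 0.27*a^2 + 1.44*a - 10.64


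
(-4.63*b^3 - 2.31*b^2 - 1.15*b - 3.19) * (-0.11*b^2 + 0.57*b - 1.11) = 0.5093*b^5 - 2.385*b^4 + 3.9491*b^3 + 2.2595*b^2 - 0.5418*b + 3.5409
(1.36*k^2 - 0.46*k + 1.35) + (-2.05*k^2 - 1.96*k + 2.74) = -0.69*k^2 - 2.42*k + 4.09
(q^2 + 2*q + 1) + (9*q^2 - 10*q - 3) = 10*q^2 - 8*q - 2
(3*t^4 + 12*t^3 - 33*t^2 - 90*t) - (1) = 3*t^4 + 12*t^3 - 33*t^2 - 90*t - 1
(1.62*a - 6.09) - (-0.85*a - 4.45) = 2.47*a - 1.64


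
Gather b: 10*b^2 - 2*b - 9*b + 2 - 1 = 10*b^2 - 11*b + 1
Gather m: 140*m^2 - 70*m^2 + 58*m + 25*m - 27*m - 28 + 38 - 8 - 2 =70*m^2 + 56*m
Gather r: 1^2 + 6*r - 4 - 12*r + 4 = 1 - 6*r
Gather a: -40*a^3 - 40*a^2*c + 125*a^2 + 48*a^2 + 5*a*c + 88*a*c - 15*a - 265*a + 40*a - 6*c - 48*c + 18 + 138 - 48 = -40*a^3 + a^2*(173 - 40*c) + a*(93*c - 240) - 54*c + 108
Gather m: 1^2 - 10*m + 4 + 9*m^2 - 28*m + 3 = 9*m^2 - 38*m + 8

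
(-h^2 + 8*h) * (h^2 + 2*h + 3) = -h^4 + 6*h^3 + 13*h^2 + 24*h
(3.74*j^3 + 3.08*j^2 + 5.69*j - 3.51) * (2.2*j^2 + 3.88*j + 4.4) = 8.228*j^5 + 21.2872*j^4 + 40.9244*j^3 + 27.9072*j^2 + 11.4172*j - 15.444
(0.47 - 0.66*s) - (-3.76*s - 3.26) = 3.1*s + 3.73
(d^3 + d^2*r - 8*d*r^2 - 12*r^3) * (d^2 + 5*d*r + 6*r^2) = d^5 + 6*d^4*r + 3*d^3*r^2 - 46*d^2*r^3 - 108*d*r^4 - 72*r^5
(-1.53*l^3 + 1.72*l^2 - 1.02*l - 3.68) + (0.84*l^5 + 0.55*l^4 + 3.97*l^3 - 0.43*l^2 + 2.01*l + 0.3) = 0.84*l^5 + 0.55*l^4 + 2.44*l^3 + 1.29*l^2 + 0.99*l - 3.38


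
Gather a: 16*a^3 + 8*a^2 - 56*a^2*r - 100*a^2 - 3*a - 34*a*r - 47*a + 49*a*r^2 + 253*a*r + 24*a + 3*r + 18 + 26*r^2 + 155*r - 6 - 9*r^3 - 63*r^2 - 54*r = 16*a^3 + a^2*(-56*r - 92) + a*(49*r^2 + 219*r - 26) - 9*r^3 - 37*r^2 + 104*r + 12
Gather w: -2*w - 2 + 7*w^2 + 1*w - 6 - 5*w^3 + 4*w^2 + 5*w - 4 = -5*w^3 + 11*w^2 + 4*w - 12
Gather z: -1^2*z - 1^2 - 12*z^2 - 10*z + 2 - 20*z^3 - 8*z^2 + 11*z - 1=-20*z^3 - 20*z^2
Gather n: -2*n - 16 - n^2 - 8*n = -n^2 - 10*n - 16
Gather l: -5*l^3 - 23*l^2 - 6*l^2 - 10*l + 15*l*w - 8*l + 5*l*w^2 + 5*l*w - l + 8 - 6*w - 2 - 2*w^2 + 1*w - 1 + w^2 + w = -5*l^3 - 29*l^2 + l*(5*w^2 + 20*w - 19) - w^2 - 4*w + 5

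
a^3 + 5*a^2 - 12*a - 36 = (a - 3)*(a + 2)*(a + 6)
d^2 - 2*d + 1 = (d - 1)^2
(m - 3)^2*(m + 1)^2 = m^4 - 4*m^3 - 2*m^2 + 12*m + 9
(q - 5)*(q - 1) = q^2 - 6*q + 5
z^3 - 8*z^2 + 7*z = z*(z - 7)*(z - 1)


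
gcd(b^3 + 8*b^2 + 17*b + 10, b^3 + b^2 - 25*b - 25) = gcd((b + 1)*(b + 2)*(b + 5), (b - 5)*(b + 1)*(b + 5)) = b^2 + 6*b + 5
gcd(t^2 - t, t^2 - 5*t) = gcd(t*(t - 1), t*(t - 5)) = t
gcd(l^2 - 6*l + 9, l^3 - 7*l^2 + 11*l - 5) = 1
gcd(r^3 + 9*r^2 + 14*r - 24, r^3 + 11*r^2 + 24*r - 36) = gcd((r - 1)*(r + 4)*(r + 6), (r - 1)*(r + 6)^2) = r^2 + 5*r - 6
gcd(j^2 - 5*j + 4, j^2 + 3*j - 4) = j - 1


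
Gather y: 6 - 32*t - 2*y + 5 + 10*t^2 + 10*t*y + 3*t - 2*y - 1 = 10*t^2 - 29*t + y*(10*t - 4) + 10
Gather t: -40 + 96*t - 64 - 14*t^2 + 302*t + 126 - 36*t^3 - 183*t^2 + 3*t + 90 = -36*t^3 - 197*t^2 + 401*t + 112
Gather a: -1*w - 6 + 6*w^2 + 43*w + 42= 6*w^2 + 42*w + 36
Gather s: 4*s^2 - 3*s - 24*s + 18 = 4*s^2 - 27*s + 18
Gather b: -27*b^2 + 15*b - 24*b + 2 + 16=-27*b^2 - 9*b + 18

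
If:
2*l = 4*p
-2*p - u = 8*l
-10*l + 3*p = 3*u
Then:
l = 0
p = 0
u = 0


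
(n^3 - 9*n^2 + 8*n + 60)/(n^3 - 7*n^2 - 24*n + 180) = (n^2 - 3*n - 10)/(n^2 - n - 30)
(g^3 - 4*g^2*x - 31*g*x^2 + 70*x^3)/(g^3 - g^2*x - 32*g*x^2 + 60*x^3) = (-g^2 + 2*g*x + 35*x^2)/(-g^2 - g*x + 30*x^2)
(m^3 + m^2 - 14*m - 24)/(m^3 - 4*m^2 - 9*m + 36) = (m + 2)/(m - 3)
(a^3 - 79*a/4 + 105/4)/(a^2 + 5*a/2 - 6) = (2*a^2 + 3*a - 35)/(2*(a + 4))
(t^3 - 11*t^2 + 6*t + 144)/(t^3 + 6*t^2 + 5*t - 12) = (t^2 - 14*t + 48)/(t^2 + 3*t - 4)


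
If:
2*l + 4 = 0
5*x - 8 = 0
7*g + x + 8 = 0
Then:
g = -48/35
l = -2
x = 8/5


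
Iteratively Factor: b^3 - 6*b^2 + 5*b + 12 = (b - 3)*(b^2 - 3*b - 4) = (b - 3)*(b + 1)*(b - 4)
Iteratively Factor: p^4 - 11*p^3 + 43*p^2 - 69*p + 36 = (p - 3)*(p^3 - 8*p^2 + 19*p - 12) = (p - 3)^2*(p^2 - 5*p + 4) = (p - 4)*(p - 3)^2*(p - 1)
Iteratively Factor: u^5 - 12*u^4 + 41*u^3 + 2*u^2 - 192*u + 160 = (u + 2)*(u^4 - 14*u^3 + 69*u^2 - 136*u + 80) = (u - 1)*(u + 2)*(u^3 - 13*u^2 + 56*u - 80) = (u - 4)*(u - 1)*(u + 2)*(u^2 - 9*u + 20) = (u - 4)^2*(u - 1)*(u + 2)*(u - 5)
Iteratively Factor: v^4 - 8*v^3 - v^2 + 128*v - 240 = (v - 5)*(v^3 - 3*v^2 - 16*v + 48) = (v - 5)*(v + 4)*(v^2 - 7*v + 12) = (v - 5)*(v - 3)*(v + 4)*(v - 4)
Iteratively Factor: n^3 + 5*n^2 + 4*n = (n)*(n^2 + 5*n + 4) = n*(n + 1)*(n + 4)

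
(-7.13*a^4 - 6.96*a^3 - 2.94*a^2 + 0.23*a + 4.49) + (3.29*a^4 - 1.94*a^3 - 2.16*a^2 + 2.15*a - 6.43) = -3.84*a^4 - 8.9*a^3 - 5.1*a^2 + 2.38*a - 1.94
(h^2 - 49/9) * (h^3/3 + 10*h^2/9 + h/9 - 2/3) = h^5/3 + 10*h^4/9 - 46*h^3/27 - 544*h^2/81 - 49*h/81 + 98/27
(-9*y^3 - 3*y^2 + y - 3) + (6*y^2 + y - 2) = -9*y^3 + 3*y^2 + 2*y - 5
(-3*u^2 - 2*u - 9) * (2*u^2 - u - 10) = -6*u^4 - u^3 + 14*u^2 + 29*u + 90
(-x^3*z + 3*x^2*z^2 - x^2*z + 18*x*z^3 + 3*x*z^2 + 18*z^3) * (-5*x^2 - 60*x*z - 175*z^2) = 5*x^5*z + 45*x^4*z^2 + 5*x^4*z - 95*x^3*z^3 + 45*x^3*z^2 - 1605*x^2*z^4 - 95*x^2*z^3 - 3150*x*z^5 - 1605*x*z^4 - 3150*z^5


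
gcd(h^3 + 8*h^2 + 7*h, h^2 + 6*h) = h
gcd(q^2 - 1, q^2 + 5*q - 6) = q - 1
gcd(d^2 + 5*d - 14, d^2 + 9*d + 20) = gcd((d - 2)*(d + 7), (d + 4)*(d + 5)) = 1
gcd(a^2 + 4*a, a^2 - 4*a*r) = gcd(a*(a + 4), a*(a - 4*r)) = a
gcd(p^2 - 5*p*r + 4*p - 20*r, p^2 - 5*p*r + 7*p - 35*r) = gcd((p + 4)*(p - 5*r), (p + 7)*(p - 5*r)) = p - 5*r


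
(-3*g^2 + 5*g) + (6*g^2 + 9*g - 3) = 3*g^2 + 14*g - 3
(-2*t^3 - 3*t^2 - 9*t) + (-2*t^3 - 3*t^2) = -4*t^3 - 6*t^2 - 9*t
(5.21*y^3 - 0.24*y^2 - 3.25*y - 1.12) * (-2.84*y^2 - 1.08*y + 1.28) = -14.7964*y^5 - 4.9452*y^4 + 16.158*y^3 + 6.3836*y^2 - 2.9504*y - 1.4336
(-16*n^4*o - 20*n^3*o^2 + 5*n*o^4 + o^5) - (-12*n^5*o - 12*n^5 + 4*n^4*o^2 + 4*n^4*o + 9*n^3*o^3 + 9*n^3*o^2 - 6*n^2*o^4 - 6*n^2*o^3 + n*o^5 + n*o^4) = 12*n^5*o + 12*n^5 - 4*n^4*o^2 - 20*n^4*o - 9*n^3*o^3 - 29*n^3*o^2 + 6*n^2*o^4 + 6*n^2*o^3 - n*o^5 + 4*n*o^4 + o^5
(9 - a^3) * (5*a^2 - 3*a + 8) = -5*a^5 + 3*a^4 - 8*a^3 + 45*a^2 - 27*a + 72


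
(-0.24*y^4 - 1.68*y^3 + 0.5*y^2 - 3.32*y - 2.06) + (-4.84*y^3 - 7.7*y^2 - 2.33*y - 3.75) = -0.24*y^4 - 6.52*y^3 - 7.2*y^2 - 5.65*y - 5.81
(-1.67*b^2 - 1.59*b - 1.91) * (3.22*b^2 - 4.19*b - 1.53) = -5.3774*b^4 + 1.8775*b^3 + 3.067*b^2 + 10.4356*b + 2.9223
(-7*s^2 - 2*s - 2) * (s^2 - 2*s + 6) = -7*s^4 + 12*s^3 - 40*s^2 - 8*s - 12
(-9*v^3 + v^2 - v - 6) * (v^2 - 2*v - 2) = -9*v^5 + 19*v^4 + 15*v^3 - 6*v^2 + 14*v + 12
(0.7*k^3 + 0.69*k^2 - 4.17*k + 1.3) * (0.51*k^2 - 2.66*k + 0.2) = 0.357*k^5 - 1.5101*k^4 - 3.8221*k^3 + 11.8932*k^2 - 4.292*k + 0.26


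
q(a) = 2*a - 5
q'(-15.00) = 2.00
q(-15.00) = -35.00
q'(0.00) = 2.00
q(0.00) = -5.00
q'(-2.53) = 2.00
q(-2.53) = -10.06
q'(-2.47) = 2.00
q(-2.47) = -9.94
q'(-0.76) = 2.00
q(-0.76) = -6.52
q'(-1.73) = 2.00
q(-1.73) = -8.46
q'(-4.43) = 2.00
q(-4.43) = -13.86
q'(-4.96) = 2.00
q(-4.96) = -14.92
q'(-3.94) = 2.00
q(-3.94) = -12.88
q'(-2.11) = 2.00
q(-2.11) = -9.22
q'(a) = 2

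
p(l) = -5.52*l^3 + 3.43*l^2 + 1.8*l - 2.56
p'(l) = -16.56*l^2 + 6.86*l + 1.8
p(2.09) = -34.21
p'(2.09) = -56.20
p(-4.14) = 440.46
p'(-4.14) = -310.43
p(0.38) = -1.68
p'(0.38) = 2.02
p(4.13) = -325.48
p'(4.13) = -252.33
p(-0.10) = -2.70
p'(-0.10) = 0.95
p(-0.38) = -2.45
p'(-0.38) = -3.20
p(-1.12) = 7.48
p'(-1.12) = -26.66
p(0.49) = -1.50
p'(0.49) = 1.19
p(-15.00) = 19372.19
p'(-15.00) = -3827.10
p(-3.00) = 171.95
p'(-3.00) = -167.82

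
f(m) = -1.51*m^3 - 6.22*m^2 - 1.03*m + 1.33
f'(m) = -4.53*m^2 - 12.44*m - 1.03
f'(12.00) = -802.63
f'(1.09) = -19.97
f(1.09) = -9.14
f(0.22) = 0.79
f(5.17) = -378.91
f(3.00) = -98.51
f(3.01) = -99.30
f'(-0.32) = 2.49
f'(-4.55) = -38.21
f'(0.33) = -5.63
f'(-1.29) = 7.48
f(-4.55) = 19.48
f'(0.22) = -3.99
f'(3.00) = -79.12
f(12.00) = -3515.99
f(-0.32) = 1.07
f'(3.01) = -79.52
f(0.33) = 0.26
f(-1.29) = -4.45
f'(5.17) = -186.43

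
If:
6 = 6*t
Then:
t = 1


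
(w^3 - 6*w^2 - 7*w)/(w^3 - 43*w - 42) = w/(w + 6)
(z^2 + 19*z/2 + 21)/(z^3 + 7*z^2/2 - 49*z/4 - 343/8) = 4*(z + 6)/(4*z^2 - 49)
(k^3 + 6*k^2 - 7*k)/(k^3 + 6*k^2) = (k^2 + 6*k - 7)/(k*(k + 6))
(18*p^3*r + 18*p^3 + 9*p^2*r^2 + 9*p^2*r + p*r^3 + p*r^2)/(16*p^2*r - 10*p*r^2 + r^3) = p*(18*p^2*r + 18*p^2 + 9*p*r^2 + 9*p*r + r^3 + r^2)/(r*(16*p^2 - 10*p*r + r^2))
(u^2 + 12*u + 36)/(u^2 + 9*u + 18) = (u + 6)/(u + 3)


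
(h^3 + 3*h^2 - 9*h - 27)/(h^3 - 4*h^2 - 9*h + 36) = (h + 3)/(h - 4)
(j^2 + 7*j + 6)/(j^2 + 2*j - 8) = (j^2 + 7*j + 6)/(j^2 + 2*j - 8)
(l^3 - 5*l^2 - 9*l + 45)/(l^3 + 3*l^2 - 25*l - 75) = (l - 3)/(l + 5)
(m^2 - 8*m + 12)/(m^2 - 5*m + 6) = (m - 6)/(m - 3)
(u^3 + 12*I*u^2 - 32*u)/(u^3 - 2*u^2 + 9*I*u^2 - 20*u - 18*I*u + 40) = u*(u + 8*I)/(u^2 + u*(-2 + 5*I) - 10*I)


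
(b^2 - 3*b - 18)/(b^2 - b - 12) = (b - 6)/(b - 4)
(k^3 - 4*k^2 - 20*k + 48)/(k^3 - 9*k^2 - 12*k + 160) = (k^2 - 8*k + 12)/(k^2 - 13*k + 40)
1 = 1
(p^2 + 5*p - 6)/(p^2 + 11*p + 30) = (p - 1)/(p + 5)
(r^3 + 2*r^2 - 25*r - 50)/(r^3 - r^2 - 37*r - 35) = (r^2 - 3*r - 10)/(r^2 - 6*r - 7)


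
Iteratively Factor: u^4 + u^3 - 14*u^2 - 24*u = (u + 3)*(u^3 - 2*u^2 - 8*u) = (u - 4)*(u + 3)*(u^2 + 2*u) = (u - 4)*(u + 2)*(u + 3)*(u)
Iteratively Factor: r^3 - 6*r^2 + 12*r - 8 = (r - 2)*(r^2 - 4*r + 4) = (r - 2)^2*(r - 2)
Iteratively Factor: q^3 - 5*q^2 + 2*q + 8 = (q + 1)*(q^2 - 6*q + 8) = (q - 2)*(q + 1)*(q - 4)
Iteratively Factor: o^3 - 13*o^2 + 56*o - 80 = (o - 4)*(o^2 - 9*o + 20) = (o - 4)^2*(o - 5)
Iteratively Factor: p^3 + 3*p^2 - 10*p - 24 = (p - 3)*(p^2 + 6*p + 8) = (p - 3)*(p + 2)*(p + 4)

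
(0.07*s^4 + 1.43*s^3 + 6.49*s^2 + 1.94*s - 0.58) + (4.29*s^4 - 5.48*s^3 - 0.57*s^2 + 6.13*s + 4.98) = 4.36*s^4 - 4.05*s^3 + 5.92*s^2 + 8.07*s + 4.4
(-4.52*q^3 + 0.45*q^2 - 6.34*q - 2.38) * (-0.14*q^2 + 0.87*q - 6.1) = 0.6328*q^5 - 3.9954*q^4 + 28.8511*q^3 - 7.9276*q^2 + 36.6034*q + 14.518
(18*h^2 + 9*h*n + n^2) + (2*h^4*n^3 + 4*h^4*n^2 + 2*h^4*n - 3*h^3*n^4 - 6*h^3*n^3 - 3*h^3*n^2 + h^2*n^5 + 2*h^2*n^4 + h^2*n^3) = 2*h^4*n^3 + 4*h^4*n^2 + 2*h^4*n - 3*h^3*n^4 - 6*h^3*n^3 - 3*h^3*n^2 + h^2*n^5 + 2*h^2*n^4 + h^2*n^3 + 18*h^2 + 9*h*n + n^2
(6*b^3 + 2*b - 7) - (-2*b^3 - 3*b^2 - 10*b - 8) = 8*b^3 + 3*b^2 + 12*b + 1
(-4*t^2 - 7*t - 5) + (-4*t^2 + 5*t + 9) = -8*t^2 - 2*t + 4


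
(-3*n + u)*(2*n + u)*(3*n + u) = -18*n^3 - 9*n^2*u + 2*n*u^2 + u^3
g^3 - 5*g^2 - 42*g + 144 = (g - 8)*(g - 3)*(g + 6)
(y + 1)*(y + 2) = y^2 + 3*y + 2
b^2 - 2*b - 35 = (b - 7)*(b + 5)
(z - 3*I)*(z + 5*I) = z^2 + 2*I*z + 15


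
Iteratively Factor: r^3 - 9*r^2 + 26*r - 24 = (r - 4)*(r^2 - 5*r + 6) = (r - 4)*(r - 3)*(r - 2)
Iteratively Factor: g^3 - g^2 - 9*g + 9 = (g + 3)*(g^2 - 4*g + 3) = (g - 3)*(g + 3)*(g - 1)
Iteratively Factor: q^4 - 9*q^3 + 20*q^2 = (q)*(q^3 - 9*q^2 + 20*q) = q*(q - 4)*(q^2 - 5*q) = q^2*(q - 4)*(q - 5)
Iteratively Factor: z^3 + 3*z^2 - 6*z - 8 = (z + 4)*(z^2 - z - 2) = (z - 2)*(z + 4)*(z + 1)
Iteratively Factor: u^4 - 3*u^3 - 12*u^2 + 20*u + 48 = (u + 2)*(u^3 - 5*u^2 - 2*u + 24) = (u + 2)^2*(u^2 - 7*u + 12) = (u - 4)*(u + 2)^2*(u - 3)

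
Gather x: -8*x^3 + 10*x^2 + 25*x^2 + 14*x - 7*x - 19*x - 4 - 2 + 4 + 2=-8*x^3 + 35*x^2 - 12*x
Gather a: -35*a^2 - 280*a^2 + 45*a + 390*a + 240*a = -315*a^2 + 675*a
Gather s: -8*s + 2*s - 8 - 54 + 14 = -6*s - 48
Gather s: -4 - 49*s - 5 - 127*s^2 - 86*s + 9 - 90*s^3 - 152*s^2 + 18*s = -90*s^3 - 279*s^2 - 117*s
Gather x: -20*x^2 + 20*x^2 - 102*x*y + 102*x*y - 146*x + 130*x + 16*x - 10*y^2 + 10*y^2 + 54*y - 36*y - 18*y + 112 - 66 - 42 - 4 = 0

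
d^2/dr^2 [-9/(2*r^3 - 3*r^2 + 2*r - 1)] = 18*(3*(2*r - 1)*(2*r^3 - 3*r^2 + 2*r - 1) - 4*(3*r^2 - 3*r + 1)^2)/(2*r^3 - 3*r^2 + 2*r - 1)^3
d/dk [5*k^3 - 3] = 15*k^2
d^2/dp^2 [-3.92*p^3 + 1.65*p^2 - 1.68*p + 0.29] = 3.3 - 23.52*p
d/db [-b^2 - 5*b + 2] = -2*b - 5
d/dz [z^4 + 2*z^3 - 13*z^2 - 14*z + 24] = 4*z^3 + 6*z^2 - 26*z - 14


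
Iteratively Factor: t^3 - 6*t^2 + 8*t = (t - 2)*(t^2 - 4*t) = (t - 4)*(t - 2)*(t)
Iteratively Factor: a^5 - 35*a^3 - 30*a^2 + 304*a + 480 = (a + 4)*(a^4 - 4*a^3 - 19*a^2 + 46*a + 120) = (a + 2)*(a + 4)*(a^3 - 6*a^2 - 7*a + 60) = (a - 4)*(a + 2)*(a + 4)*(a^2 - 2*a - 15) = (a - 4)*(a + 2)*(a + 3)*(a + 4)*(a - 5)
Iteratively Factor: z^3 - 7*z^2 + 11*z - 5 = (z - 1)*(z^2 - 6*z + 5) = (z - 5)*(z - 1)*(z - 1)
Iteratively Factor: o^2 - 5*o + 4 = (o - 1)*(o - 4)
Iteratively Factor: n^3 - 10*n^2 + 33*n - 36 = (n - 3)*(n^2 - 7*n + 12) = (n - 3)^2*(n - 4)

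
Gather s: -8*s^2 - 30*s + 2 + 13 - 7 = -8*s^2 - 30*s + 8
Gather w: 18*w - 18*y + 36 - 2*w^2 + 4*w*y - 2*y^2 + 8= -2*w^2 + w*(4*y + 18) - 2*y^2 - 18*y + 44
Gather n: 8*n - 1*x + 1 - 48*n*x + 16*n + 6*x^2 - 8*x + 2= n*(24 - 48*x) + 6*x^2 - 9*x + 3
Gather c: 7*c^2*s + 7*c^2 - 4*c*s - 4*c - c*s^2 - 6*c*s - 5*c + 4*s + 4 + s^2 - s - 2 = c^2*(7*s + 7) + c*(-s^2 - 10*s - 9) + s^2 + 3*s + 2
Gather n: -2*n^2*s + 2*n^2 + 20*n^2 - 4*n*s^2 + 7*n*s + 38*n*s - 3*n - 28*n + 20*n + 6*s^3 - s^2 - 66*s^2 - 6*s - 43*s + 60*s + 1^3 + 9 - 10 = n^2*(22 - 2*s) + n*(-4*s^2 + 45*s - 11) + 6*s^3 - 67*s^2 + 11*s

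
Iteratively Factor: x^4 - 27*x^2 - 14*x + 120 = (x - 2)*(x^3 + 2*x^2 - 23*x - 60) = (x - 2)*(x + 4)*(x^2 - 2*x - 15) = (x - 2)*(x + 3)*(x + 4)*(x - 5)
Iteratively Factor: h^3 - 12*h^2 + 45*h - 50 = (h - 5)*(h^2 - 7*h + 10) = (h - 5)*(h - 2)*(h - 5)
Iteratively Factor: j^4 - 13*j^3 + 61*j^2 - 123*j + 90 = (j - 5)*(j^3 - 8*j^2 + 21*j - 18) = (j - 5)*(j - 3)*(j^2 - 5*j + 6) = (j - 5)*(j - 3)*(j - 2)*(j - 3)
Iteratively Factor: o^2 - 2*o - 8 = (o - 4)*(o + 2)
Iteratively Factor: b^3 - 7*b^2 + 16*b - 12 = (b - 2)*(b^2 - 5*b + 6) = (b - 2)^2*(b - 3)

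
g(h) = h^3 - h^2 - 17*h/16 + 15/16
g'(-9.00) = 259.94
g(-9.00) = -799.50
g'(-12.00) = 454.94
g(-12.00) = -1858.31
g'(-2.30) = 19.41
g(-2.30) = -14.08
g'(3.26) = 24.30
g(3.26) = 21.49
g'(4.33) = 46.52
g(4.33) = 58.77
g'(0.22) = -1.36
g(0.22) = 0.67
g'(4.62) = 53.73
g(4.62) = 73.30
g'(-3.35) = 39.30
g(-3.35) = -44.32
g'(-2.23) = 18.32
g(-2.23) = -12.76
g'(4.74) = 56.86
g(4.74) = 79.93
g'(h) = 3*h^2 - 2*h - 17/16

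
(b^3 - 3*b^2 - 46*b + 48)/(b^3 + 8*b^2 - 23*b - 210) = (b^2 - 9*b + 8)/(b^2 + 2*b - 35)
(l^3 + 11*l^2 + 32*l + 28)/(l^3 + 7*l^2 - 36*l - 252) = (l^2 + 4*l + 4)/(l^2 - 36)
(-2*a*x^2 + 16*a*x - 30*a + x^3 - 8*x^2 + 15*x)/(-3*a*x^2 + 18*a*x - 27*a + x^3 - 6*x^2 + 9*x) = (-2*a*x + 10*a + x^2 - 5*x)/(-3*a*x + 9*a + x^2 - 3*x)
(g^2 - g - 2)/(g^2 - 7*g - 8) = (g - 2)/(g - 8)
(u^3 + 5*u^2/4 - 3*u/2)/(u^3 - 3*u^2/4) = (u + 2)/u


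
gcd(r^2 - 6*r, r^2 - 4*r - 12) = r - 6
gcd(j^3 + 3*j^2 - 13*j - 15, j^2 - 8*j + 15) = j - 3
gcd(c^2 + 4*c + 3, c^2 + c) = c + 1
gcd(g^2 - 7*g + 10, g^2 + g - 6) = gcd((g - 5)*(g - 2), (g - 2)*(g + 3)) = g - 2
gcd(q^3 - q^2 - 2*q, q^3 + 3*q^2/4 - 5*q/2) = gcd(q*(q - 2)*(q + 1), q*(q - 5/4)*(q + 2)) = q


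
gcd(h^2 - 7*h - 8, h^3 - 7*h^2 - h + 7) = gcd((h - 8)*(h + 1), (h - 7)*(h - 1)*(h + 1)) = h + 1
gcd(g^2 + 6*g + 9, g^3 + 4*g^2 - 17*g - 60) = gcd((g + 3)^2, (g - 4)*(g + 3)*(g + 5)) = g + 3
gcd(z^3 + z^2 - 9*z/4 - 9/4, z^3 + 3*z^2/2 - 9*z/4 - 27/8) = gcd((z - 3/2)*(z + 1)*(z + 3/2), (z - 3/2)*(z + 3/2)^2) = z^2 - 9/4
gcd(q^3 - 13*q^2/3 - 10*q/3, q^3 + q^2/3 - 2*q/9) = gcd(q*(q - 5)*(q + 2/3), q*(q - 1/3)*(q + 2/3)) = q^2 + 2*q/3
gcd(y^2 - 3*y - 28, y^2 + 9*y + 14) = 1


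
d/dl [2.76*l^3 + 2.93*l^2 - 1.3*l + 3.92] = 8.28*l^2 + 5.86*l - 1.3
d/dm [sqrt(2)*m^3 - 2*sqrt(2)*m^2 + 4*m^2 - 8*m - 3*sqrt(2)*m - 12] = 3*sqrt(2)*m^2 - 4*sqrt(2)*m + 8*m - 8 - 3*sqrt(2)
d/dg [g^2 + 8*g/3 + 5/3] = 2*g + 8/3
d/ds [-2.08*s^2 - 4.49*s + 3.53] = -4.16*s - 4.49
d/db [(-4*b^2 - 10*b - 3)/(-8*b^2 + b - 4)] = (-84*b^2 - 16*b + 43)/(64*b^4 - 16*b^3 + 65*b^2 - 8*b + 16)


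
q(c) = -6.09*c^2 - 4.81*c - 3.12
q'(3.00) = -41.35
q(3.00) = -72.36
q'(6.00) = -77.89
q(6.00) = -251.22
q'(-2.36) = 23.93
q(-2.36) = -25.69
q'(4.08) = -54.50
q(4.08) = -124.12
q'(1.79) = -26.61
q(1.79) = -31.24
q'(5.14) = -67.42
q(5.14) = -188.74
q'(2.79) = -38.79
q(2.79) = -63.95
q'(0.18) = -7.00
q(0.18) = -4.18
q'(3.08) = -42.32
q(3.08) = -75.71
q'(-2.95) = 31.12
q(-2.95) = -41.93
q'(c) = -12.18*c - 4.81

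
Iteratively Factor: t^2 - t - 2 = (t + 1)*(t - 2)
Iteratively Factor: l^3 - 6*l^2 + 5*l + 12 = (l - 3)*(l^2 - 3*l - 4) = (l - 3)*(l + 1)*(l - 4)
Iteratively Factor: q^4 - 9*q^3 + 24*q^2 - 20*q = (q - 2)*(q^3 - 7*q^2 + 10*q) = (q - 5)*(q - 2)*(q^2 - 2*q) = (q - 5)*(q - 2)^2*(q)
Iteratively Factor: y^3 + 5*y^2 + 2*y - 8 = (y + 4)*(y^2 + y - 2) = (y + 2)*(y + 4)*(y - 1)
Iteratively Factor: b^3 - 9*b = (b + 3)*(b^2 - 3*b) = b*(b + 3)*(b - 3)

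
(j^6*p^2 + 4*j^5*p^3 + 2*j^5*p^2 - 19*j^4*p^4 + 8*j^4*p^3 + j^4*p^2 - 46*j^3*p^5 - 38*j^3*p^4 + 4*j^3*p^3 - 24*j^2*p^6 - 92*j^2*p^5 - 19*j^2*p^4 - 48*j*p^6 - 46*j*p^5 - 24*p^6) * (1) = j^6*p^2 + 4*j^5*p^3 + 2*j^5*p^2 - 19*j^4*p^4 + 8*j^4*p^3 + j^4*p^2 - 46*j^3*p^5 - 38*j^3*p^4 + 4*j^3*p^3 - 24*j^2*p^6 - 92*j^2*p^5 - 19*j^2*p^4 - 48*j*p^6 - 46*j*p^5 - 24*p^6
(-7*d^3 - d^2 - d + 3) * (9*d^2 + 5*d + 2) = -63*d^5 - 44*d^4 - 28*d^3 + 20*d^2 + 13*d + 6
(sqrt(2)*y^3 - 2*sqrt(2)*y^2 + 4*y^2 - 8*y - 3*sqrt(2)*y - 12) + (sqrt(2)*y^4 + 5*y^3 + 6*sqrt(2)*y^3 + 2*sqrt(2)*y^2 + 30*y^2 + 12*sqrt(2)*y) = sqrt(2)*y^4 + 5*y^3 + 7*sqrt(2)*y^3 + 34*y^2 - 8*y + 9*sqrt(2)*y - 12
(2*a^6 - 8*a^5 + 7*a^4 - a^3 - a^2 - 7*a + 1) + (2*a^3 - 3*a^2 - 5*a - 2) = 2*a^6 - 8*a^5 + 7*a^4 + a^3 - 4*a^2 - 12*a - 1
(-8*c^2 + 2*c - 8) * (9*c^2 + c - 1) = -72*c^4 + 10*c^3 - 62*c^2 - 10*c + 8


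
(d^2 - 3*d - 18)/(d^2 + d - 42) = (d + 3)/(d + 7)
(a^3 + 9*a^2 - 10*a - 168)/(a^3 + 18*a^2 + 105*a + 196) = (a^2 + 2*a - 24)/(a^2 + 11*a + 28)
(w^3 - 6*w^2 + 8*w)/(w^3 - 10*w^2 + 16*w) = (w - 4)/(w - 8)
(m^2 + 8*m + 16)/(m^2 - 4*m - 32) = (m + 4)/(m - 8)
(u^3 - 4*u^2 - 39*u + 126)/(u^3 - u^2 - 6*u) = (u^2 - u - 42)/(u*(u + 2))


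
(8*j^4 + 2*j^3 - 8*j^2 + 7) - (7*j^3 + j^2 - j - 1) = 8*j^4 - 5*j^3 - 9*j^2 + j + 8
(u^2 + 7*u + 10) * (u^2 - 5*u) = u^4 + 2*u^3 - 25*u^2 - 50*u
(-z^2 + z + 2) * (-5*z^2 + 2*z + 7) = 5*z^4 - 7*z^3 - 15*z^2 + 11*z + 14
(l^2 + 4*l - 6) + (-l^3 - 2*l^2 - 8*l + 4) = -l^3 - l^2 - 4*l - 2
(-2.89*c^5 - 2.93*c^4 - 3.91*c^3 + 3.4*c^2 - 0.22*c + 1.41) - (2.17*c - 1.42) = -2.89*c^5 - 2.93*c^4 - 3.91*c^3 + 3.4*c^2 - 2.39*c + 2.83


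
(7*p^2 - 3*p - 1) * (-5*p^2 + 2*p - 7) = -35*p^4 + 29*p^3 - 50*p^2 + 19*p + 7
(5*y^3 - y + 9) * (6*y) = 30*y^4 - 6*y^2 + 54*y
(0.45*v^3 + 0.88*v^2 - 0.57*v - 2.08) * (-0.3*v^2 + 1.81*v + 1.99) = -0.135*v^5 + 0.5505*v^4 + 2.6593*v^3 + 1.3435*v^2 - 4.8991*v - 4.1392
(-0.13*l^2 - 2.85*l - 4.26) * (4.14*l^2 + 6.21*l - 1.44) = -0.5382*l^4 - 12.6063*l^3 - 35.1477*l^2 - 22.3506*l + 6.1344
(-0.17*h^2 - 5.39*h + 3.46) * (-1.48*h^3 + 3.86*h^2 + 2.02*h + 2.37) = 0.2516*h^5 + 7.321*h^4 - 26.2696*h^3 + 2.0649*h^2 - 5.7851*h + 8.2002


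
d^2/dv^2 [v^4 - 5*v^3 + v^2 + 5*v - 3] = 12*v^2 - 30*v + 2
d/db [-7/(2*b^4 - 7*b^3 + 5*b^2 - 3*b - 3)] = 7*(8*b^3 - 21*b^2 + 10*b - 3)/(-2*b^4 + 7*b^3 - 5*b^2 + 3*b + 3)^2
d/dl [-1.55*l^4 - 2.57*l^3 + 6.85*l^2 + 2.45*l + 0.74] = -6.2*l^3 - 7.71*l^2 + 13.7*l + 2.45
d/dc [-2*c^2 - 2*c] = -4*c - 2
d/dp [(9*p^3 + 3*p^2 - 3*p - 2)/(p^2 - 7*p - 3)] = (9*p^4 - 126*p^3 - 99*p^2 - 14*p - 5)/(p^4 - 14*p^3 + 43*p^2 + 42*p + 9)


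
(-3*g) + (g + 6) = 6 - 2*g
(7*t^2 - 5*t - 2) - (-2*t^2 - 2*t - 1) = 9*t^2 - 3*t - 1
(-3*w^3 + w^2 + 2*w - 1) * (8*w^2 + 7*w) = -24*w^5 - 13*w^4 + 23*w^3 + 6*w^2 - 7*w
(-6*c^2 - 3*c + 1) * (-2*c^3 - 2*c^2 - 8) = 12*c^5 + 18*c^4 + 4*c^3 + 46*c^2 + 24*c - 8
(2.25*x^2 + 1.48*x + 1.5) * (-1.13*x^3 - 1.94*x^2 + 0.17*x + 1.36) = -2.5425*x^5 - 6.0374*x^4 - 4.1837*x^3 + 0.4016*x^2 + 2.2678*x + 2.04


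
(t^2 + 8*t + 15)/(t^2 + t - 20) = (t + 3)/(t - 4)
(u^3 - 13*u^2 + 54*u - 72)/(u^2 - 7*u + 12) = u - 6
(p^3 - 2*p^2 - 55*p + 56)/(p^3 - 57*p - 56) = (p - 1)/(p + 1)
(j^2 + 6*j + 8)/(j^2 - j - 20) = (j + 2)/(j - 5)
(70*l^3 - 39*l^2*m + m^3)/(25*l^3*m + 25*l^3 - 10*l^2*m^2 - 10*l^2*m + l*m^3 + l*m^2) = (14*l^2 - 5*l*m - m^2)/(l*(5*l*m + 5*l - m^2 - m))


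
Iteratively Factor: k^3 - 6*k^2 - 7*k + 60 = (k + 3)*(k^2 - 9*k + 20) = (k - 5)*(k + 3)*(k - 4)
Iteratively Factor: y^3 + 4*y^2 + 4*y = (y + 2)*(y^2 + 2*y) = (y + 2)^2*(y)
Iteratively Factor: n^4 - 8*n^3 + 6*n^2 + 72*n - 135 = (n - 3)*(n^3 - 5*n^2 - 9*n + 45) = (n - 3)^2*(n^2 - 2*n - 15) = (n - 3)^2*(n + 3)*(n - 5)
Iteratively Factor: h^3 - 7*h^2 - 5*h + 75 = (h - 5)*(h^2 - 2*h - 15) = (h - 5)^2*(h + 3)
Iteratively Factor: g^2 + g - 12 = (g - 3)*(g + 4)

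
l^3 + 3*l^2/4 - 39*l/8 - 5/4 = (l - 2)*(l + 1/4)*(l + 5/2)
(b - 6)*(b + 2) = b^2 - 4*b - 12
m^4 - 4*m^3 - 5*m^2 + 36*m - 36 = (m - 3)*(m - 2)^2*(m + 3)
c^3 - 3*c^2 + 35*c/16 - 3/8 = (c - 2)*(c - 3/4)*(c - 1/4)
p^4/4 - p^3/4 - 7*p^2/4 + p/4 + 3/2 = (p/4 + 1/2)*(p - 3)*(p - 1)*(p + 1)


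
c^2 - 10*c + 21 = (c - 7)*(c - 3)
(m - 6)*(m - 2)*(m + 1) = m^3 - 7*m^2 + 4*m + 12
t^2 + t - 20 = (t - 4)*(t + 5)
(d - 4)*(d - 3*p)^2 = d^3 - 6*d^2*p - 4*d^2 + 9*d*p^2 + 24*d*p - 36*p^2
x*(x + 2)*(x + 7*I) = x^3 + 2*x^2 + 7*I*x^2 + 14*I*x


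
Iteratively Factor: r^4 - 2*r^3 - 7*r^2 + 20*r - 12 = (r - 2)*(r^3 - 7*r + 6) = (r - 2)*(r + 3)*(r^2 - 3*r + 2) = (r - 2)*(r - 1)*(r + 3)*(r - 2)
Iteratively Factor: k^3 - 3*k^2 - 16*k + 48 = (k + 4)*(k^2 - 7*k + 12) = (k - 4)*(k + 4)*(k - 3)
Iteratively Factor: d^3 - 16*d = (d - 4)*(d^2 + 4*d) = d*(d - 4)*(d + 4)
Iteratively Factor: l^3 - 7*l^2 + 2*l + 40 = (l - 4)*(l^2 - 3*l - 10) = (l - 4)*(l + 2)*(l - 5)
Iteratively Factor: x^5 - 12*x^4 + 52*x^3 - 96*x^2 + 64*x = (x - 2)*(x^4 - 10*x^3 + 32*x^2 - 32*x) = (x - 4)*(x - 2)*(x^3 - 6*x^2 + 8*x) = x*(x - 4)*(x - 2)*(x^2 - 6*x + 8) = x*(x - 4)*(x - 2)^2*(x - 4)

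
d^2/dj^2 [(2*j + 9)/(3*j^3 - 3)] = 2*j*(j^3*(6*j + 27) + (-4*j - 9)*(j^3 - 1))/(j^3 - 1)^3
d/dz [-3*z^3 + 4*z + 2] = 4 - 9*z^2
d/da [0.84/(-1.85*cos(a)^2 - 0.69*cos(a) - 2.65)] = -(3.108*cos(a) + 0.5796)*sin(a)/(1.85*cos(a)^2 + 0.69*cos(a) + 2.65)^2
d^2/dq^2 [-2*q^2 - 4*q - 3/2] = -4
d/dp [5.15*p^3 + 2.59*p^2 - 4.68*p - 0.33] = 15.45*p^2 + 5.18*p - 4.68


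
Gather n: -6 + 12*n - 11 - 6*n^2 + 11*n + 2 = -6*n^2 + 23*n - 15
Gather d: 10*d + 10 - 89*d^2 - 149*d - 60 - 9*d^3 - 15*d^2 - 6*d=-9*d^3 - 104*d^2 - 145*d - 50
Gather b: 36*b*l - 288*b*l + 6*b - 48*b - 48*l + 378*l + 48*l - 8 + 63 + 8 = b*(-252*l - 42) + 378*l + 63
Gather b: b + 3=b + 3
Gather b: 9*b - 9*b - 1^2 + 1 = 0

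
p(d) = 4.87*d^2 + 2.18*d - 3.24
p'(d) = 9.74*d + 2.18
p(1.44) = 10.00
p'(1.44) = 16.21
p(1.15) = 5.71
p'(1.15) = 13.38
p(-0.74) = -2.19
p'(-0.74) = -5.03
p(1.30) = 7.82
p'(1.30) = 14.84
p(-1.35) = 2.69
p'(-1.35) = -10.97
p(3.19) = 53.27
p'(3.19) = 33.25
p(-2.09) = 13.48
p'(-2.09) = -18.18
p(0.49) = -1.00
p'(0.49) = 6.95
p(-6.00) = 159.00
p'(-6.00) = -56.26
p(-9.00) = 371.61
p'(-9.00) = -85.48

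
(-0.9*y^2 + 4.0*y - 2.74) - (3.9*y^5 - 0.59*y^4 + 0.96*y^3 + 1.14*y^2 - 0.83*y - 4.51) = -3.9*y^5 + 0.59*y^4 - 0.96*y^3 - 2.04*y^2 + 4.83*y + 1.77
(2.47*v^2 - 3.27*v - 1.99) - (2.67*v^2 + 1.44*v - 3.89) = -0.2*v^2 - 4.71*v + 1.9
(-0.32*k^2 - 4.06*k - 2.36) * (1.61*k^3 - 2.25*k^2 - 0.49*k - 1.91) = -0.5152*k^5 - 5.8166*k^4 + 5.4922*k^3 + 7.9106*k^2 + 8.911*k + 4.5076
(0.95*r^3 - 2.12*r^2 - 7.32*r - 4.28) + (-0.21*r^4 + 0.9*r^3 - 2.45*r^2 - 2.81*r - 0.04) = -0.21*r^4 + 1.85*r^3 - 4.57*r^2 - 10.13*r - 4.32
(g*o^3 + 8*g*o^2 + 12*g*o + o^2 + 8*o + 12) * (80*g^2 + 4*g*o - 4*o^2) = 80*g^3*o^3 + 640*g^3*o^2 + 960*g^3*o + 4*g^2*o^4 + 32*g^2*o^3 + 128*g^2*o^2 + 640*g^2*o + 960*g^2 - 4*g*o^5 - 32*g*o^4 - 44*g*o^3 + 32*g*o^2 + 48*g*o - 4*o^4 - 32*o^3 - 48*o^2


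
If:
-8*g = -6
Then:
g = 3/4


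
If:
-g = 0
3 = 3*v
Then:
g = 0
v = 1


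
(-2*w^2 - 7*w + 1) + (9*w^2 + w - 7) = 7*w^2 - 6*w - 6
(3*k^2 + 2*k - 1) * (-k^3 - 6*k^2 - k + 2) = -3*k^5 - 20*k^4 - 14*k^3 + 10*k^2 + 5*k - 2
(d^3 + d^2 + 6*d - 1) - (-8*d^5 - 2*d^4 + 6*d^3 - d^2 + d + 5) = 8*d^5 + 2*d^4 - 5*d^3 + 2*d^2 + 5*d - 6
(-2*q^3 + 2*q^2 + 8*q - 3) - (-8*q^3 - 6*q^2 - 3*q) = 6*q^3 + 8*q^2 + 11*q - 3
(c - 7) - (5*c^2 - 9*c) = -5*c^2 + 10*c - 7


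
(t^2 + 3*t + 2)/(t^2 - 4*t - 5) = (t + 2)/(t - 5)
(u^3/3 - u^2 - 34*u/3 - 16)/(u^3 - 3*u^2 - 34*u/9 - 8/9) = 3*(-u^3 + 3*u^2 + 34*u + 48)/(-9*u^3 + 27*u^2 + 34*u + 8)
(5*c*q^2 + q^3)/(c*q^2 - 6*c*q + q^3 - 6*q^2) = q*(5*c + q)/(c*q - 6*c + q^2 - 6*q)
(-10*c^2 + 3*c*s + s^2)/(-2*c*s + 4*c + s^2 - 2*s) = (5*c + s)/(s - 2)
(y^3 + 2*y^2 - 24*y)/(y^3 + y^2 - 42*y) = (y^2 + 2*y - 24)/(y^2 + y - 42)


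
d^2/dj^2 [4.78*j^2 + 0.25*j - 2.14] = 9.56000000000000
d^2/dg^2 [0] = 0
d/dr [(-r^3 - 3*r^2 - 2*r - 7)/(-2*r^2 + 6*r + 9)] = (2*r^4 - 12*r^3 - 49*r^2 - 82*r + 24)/(4*r^4 - 24*r^3 + 108*r + 81)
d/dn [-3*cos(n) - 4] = 3*sin(n)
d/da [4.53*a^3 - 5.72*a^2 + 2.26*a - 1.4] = 13.59*a^2 - 11.44*a + 2.26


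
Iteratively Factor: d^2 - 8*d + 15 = (d - 3)*(d - 5)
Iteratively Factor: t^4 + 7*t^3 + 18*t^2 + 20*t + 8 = (t + 1)*(t^3 + 6*t^2 + 12*t + 8) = (t + 1)*(t + 2)*(t^2 + 4*t + 4) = (t + 1)*(t + 2)^2*(t + 2)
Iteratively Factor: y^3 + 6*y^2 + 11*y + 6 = (y + 3)*(y^2 + 3*y + 2) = (y + 1)*(y + 3)*(y + 2)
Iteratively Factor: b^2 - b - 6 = (b - 3)*(b + 2)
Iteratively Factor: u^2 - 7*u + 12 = (u - 4)*(u - 3)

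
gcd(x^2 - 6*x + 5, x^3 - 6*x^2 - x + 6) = x - 1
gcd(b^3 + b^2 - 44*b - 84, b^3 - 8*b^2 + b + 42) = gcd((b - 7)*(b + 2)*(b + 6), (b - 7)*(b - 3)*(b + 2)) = b^2 - 5*b - 14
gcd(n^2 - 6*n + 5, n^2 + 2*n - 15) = 1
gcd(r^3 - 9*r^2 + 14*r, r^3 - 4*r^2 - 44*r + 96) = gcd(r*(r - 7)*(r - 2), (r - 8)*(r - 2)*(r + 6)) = r - 2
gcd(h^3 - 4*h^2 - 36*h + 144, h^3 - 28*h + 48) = h^2 + 2*h - 24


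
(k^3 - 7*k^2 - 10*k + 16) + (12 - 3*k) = k^3 - 7*k^2 - 13*k + 28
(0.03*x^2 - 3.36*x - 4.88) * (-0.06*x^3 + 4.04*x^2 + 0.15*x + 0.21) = -0.0018*x^5 + 0.3228*x^4 - 13.2771*x^3 - 20.2129*x^2 - 1.4376*x - 1.0248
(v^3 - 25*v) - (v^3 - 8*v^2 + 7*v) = 8*v^2 - 32*v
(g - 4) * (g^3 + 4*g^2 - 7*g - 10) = g^4 - 23*g^2 + 18*g + 40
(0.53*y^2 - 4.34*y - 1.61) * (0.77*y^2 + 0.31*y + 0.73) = 0.4081*y^4 - 3.1775*y^3 - 2.1982*y^2 - 3.6673*y - 1.1753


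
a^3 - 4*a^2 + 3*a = a*(a - 3)*(a - 1)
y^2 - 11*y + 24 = (y - 8)*(y - 3)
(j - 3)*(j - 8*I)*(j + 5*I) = j^3 - 3*j^2 - 3*I*j^2 + 40*j + 9*I*j - 120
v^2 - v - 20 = (v - 5)*(v + 4)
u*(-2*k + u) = -2*k*u + u^2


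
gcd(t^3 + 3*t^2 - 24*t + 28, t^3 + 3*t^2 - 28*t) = t + 7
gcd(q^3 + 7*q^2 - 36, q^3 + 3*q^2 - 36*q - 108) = q^2 + 9*q + 18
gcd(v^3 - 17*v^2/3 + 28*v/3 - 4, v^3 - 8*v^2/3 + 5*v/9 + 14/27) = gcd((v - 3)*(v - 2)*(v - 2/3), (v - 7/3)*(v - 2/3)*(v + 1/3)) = v - 2/3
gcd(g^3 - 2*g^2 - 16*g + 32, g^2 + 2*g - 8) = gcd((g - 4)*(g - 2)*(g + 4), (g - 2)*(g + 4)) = g^2 + 2*g - 8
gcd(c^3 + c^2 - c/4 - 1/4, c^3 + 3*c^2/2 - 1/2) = c^2 + c/2 - 1/2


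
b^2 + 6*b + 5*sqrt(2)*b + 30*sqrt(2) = (b + 6)*(b + 5*sqrt(2))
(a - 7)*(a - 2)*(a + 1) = a^3 - 8*a^2 + 5*a + 14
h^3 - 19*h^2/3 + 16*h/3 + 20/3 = (h - 5)*(h - 2)*(h + 2/3)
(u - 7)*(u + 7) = u^2 - 49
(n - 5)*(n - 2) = n^2 - 7*n + 10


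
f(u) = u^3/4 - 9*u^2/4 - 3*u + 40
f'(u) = 3*u^2/4 - 9*u/2 - 3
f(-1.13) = 40.16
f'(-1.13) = 3.04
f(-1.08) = 40.30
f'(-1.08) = 2.73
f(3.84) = 9.46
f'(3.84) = -9.22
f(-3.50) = 12.22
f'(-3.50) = 21.94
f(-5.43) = -50.08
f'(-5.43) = 43.55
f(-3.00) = 22.00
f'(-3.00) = 17.25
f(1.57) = 30.71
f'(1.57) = -8.22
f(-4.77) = -24.02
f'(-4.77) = 35.53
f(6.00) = -5.00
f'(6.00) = -3.00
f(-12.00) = -680.00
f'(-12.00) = 159.00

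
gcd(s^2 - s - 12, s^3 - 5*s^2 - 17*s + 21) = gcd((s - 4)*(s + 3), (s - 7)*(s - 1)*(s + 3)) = s + 3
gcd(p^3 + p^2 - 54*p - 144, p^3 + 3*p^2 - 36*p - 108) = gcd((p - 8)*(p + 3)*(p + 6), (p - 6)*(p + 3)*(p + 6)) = p^2 + 9*p + 18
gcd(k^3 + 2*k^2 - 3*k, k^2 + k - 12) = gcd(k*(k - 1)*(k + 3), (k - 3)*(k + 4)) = 1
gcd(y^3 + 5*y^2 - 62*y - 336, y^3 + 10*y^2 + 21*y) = y + 7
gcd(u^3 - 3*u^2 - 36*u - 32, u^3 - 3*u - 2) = u + 1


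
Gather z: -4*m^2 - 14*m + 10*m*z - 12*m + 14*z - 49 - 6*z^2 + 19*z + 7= -4*m^2 - 26*m - 6*z^2 + z*(10*m + 33) - 42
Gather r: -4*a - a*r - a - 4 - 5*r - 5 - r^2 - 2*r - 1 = -5*a - r^2 + r*(-a - 7) - 10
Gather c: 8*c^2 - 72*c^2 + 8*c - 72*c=-64*c^2 - 64*c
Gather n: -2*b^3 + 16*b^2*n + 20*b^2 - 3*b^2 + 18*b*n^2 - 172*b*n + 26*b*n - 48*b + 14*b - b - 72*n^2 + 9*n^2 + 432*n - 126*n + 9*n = -2*b^3 + 17*b^2 - 35*b + n^2*(18*b - 63) + n*(16*b^2 - 146*b + 315)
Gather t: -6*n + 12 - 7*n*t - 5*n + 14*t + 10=-11*n + t*(14 - 7*n) + 22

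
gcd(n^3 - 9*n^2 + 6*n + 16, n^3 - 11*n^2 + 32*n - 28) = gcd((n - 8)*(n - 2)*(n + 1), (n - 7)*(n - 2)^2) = n - 2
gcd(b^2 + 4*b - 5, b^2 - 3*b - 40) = b + 5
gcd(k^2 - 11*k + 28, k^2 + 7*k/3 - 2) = 1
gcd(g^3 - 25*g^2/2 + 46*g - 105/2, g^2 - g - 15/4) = g - 5/2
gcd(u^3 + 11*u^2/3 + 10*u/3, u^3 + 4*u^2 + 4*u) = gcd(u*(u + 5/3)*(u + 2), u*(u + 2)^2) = u^2 + 2*u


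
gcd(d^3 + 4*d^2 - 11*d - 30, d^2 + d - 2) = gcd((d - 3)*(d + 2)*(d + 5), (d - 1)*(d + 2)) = d + 2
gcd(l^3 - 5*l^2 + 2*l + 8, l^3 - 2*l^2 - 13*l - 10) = l + 1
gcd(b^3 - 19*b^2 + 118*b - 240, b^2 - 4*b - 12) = b - 6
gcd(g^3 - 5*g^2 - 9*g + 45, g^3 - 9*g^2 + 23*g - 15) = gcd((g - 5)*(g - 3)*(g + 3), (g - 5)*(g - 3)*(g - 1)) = g^2 - 8*g + 15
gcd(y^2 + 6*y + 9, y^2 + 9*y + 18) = y + 3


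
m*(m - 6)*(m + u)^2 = m^4 + 2*m^3*u - 6*m^3 + m^2*u^2 - 12*m^2*u - 6*m*u^2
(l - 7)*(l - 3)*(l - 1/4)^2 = l^4 - 21*l^3/2 + 417*l^2/16 - 89*l/8 + 21/16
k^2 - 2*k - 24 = (k - 6)*(k + 4)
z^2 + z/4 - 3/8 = (z - 1/2)*(z + 3/4)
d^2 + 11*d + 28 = (d + 4)*(d + 7)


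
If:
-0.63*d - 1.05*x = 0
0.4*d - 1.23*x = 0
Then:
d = 0.00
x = 0.00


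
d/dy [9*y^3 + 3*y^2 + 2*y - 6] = 27*y^2 + 6*y + 2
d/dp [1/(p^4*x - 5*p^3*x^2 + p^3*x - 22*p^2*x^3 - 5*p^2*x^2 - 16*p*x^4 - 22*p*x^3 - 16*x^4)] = (-4*p^3 + 15*p^2*x - 3*p^2 + 44*p*x^2 + 10*p*x + 16*x^3 + 22*x^2)/(x*(-p^4 + 5*p^3*x - p^3 + 22*p^2*x^2 + 5*p^2*x + 16*p*x^3 + 22*p*x^2 + 16*x^3)^2)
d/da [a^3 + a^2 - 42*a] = 3*a^2 + 2*a - 42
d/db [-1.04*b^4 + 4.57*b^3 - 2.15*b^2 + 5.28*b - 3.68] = -4.16*b^3 + 13.71*b^2 - 4.3*b + 5.28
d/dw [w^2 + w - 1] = 2*w + 1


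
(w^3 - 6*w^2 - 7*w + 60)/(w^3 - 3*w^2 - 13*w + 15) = (w - 4)/(w - 1)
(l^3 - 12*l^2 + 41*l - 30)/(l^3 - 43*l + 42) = (l - 5)/(l + 7)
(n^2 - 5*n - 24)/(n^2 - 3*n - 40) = (n + 3)/(n + 5)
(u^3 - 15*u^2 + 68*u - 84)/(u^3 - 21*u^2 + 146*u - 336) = (u - 2)/(u - 8)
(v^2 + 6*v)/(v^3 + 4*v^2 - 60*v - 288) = v/(v^2 - 2*v - 48)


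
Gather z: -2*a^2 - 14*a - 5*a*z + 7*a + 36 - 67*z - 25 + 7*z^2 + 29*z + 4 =-2*a^2 - 7*a + 7*z^2 + z*(-5*a - 38) + 15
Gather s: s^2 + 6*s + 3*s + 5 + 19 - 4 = s^2 + 9*s + 20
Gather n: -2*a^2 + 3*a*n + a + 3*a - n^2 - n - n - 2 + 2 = -2*a^2 + 4*a - n^2 + n*(3*a - 2)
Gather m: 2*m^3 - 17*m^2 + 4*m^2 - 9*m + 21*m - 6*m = 2*m^3 - 13*m^2 + 6*m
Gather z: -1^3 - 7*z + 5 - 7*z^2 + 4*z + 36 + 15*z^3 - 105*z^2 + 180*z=15*z^3 - 112*z^2 + 177*z + 40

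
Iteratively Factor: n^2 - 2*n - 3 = (n - 3)*(n + 1)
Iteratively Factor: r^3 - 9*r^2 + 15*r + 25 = (r - 5)*(r^2 - 4*r - 5) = (r - 5)^2*(r + 1)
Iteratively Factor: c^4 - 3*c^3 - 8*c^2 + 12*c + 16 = (c + 2)*(c^3 - 5*c^2 + 2*c + 8) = (c - 4)*(c + 2)*(c^2 - c - 2) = (c - 4)*(c - 2)*(c + 2)*(c + 1)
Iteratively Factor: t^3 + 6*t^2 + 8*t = (t)*(t^2 + 6*t + 8) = t*(t + 4)*(t + 2)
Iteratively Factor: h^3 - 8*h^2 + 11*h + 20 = (h + 1)*(h^2 - 9*h + 20) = (h - 4)*(h + 1)*(h - 5)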